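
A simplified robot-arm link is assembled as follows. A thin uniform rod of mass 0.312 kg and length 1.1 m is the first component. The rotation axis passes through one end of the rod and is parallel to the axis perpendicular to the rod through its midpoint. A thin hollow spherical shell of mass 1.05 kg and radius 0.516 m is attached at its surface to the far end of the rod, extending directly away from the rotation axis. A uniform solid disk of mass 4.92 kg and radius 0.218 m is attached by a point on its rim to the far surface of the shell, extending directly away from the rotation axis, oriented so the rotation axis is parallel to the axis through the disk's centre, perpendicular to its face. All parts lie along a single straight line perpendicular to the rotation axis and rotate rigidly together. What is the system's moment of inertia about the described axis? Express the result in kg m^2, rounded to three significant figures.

30.3

Thin rod: I_cm = (1/12)ML² = (1/12)(0.312)(1.1)² = 0.03146 kg m^2; centre at d = 0.55 m, so the parallel axis theorem gives I = 0.03146 + (0.312)(0.55)² = 0.12584 kg m^2.
Spherical shell: I_cm = (2/3)MR² = (2/3)(1.05)(0.516)² = 0.18638 kg m^2; centre at d = 0.55 + 0.55 + 0.516 = 1.616 m, so the parallel axis theorem gives I = 0.18638 + (1.05)(1.616)² = 2.9284 kg m^2.
Solid disk: I_cm = (1/2)MR² = (1/2)(4.92)(0.218)² = 0.11691 kg m^2; centre at d = 0.55 + 0.55 + 0.516 + 0.516 + 0.218 = 2.35 m, so the parallel axis theorem gives I = 0.11691 + (4.92)(2.35)² = 27.288 kg m^2.
Total I = 0.12584 + 2.9284 + 27.288 = 30.342 kg m^2.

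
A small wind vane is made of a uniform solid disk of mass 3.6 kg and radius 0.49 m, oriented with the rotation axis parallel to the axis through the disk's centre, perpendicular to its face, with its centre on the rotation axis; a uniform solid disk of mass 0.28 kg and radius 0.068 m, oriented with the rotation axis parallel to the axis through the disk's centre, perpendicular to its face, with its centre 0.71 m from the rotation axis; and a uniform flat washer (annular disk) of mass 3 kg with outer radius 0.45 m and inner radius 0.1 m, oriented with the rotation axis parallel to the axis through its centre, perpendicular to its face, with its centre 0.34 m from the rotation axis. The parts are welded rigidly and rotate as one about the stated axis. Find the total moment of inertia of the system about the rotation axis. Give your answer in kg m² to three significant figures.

Solid disk: I_cm = (1/2)MR² = (1/2)(3.6)(0.49)² = 0.43218 kg m²; axis through the centre, so I = 0.43218 kg m².
Solid disk: I_cm = (1/2)MR² = (1/2)(0.28)(0.068)² = 0.00064736 kg m²; centre at d = 0.71 m, so I = I_cm + Md² gives I = 0.00064736 + (0.28)(0.71)² = 0.1418 kg m².
Annular disk: I_cm = (1/2)M(R²+r²) = (1/2)(3)[(0.45)² + (0.1)²] = 0.31875 kg m²; centre at d = 0.34 m, so I = I_cm + Md² gives I = 0.31875 + (3)(0.34)² = 0.66555 kg m².
Total I = 0.43218 + 0.1418 + 0.66555 = 1.2395 kg m².

1.24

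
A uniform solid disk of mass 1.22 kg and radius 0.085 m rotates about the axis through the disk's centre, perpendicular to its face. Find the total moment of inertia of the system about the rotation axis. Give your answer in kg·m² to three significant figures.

I_cm = (1/2)MR² = (1/2)(1.22)(0.085)² = 0.0044073 kg·m²; axis through the centre, so I = 0.0044073 kg·m².

0.00441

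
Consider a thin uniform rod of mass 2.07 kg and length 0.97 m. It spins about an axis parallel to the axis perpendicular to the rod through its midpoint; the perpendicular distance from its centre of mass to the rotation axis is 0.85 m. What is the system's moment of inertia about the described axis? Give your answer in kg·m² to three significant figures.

1.66

I_cm = (1/12)ML² = (1/12)(2.07)(0.97)² = 0.16231 kg·m²; centre at d = 0.85 m, so I = I_cm + Md² gives I = 0.16231 + (2.07)(0.85)² = 1.6579 kg·m².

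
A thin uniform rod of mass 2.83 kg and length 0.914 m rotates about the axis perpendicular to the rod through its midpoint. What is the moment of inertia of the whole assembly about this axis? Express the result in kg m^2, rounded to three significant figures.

0.197

I_cm = (1/12)ML² = (1/12)(2.83)(0.914)² = 0.19701 kg m^2; axis through the centre, so I = 0.19701 kg m^2.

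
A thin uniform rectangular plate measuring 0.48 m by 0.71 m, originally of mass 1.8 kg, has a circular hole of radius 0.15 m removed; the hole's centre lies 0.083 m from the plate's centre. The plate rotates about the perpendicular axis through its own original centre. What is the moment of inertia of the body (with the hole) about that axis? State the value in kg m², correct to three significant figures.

Unpierced body about its centre: I₀ = (1/12)M(a²+b²) = (1/12)(1.8)[(0.48)² + (0.71)²] = 0.11017 kg m².
The removed disk has mass m = M·πr²/(ab) = (1.8)·π(0.15)²/(0.48·0.71) = 0.37334 kg (same uniform areal density).
Its moment of inertia about the rotation axis (parallel-axis theorem): I_hole = (1/2)mr² + md² = (1/2)(0.37334)(0.15)² + (0.37334)(0.083)² = 0.006772 kg m².
Treating the hole as negative mass, I = I₀ − I_hole = 0.11017 − 0.006772 = 0.1034 kg m².

0.103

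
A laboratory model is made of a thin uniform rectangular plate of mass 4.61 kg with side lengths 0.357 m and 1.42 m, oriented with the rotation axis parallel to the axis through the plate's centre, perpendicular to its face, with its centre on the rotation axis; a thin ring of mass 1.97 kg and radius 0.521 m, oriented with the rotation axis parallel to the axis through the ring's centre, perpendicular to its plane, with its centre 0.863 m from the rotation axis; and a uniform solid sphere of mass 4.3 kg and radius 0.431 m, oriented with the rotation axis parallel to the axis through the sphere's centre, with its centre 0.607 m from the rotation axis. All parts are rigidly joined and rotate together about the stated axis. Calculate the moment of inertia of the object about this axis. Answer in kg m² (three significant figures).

4.73

Rectangular plate: I_cm = (1/12)M(a²+b²) = (1/12)(4.61)[(0.357)² + (1.42)²] = 0.8236 kg m²; axis through the centre, so I = 0.8236 kg m².
Thin ring: I_cm = MR² = (1.97)(0.521)² = 0.53474 kg m²; centre at d = 0.863 m, so I = I_cm + Md² gives I = 0.53474 + (1.97)(0.863)² = 2.0019 kg m².
Solid sphere: I_cm = (2/5)MR² = (2/5)(4.3)(0.431)² = 0.31951 kg m²; centre at d = 0.607 m, so I = I_cm + Md² gives I = 0.31951 + (4.3)(0.607)² = 1.9038 kg m².
Total I = 0.8236 + 2.0019 + 1.9038 = 4.7294 kg m².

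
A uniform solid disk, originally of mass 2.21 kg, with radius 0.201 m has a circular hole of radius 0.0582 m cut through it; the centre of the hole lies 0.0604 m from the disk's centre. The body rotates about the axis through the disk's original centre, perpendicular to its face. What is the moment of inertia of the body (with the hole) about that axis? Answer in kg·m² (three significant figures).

Unpierced body about its centre: I₀ = (1/2)MR² = (1/2)(2.21)(0.201)² = 0.044643 kg·m².
The removed disk has mass m = M·(r/R)² = (2.21)(0.0582/0.201)² = 0.18529 kg (same uniform areal density).
Its moment of inertia about the rotation axis (parallel-axis theorem): I_hole = (1/2)mr² + md² = (1/2)(0.18529)(0.0582)² + (0.18529)(0.0604)² = 0.00098977 kg·m².
Treating the hole as negative mass, I = I₀ − I_hole = 0.044643 − 0.00098977 = 0.043653 kg·m².

0.0437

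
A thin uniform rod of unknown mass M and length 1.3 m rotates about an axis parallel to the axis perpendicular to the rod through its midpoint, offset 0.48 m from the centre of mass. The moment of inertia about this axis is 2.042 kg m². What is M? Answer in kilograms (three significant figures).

I = I_cm + Md² = (1/12)ML² + Md² = M·[0.0833333·(1.3)² + (0.48)²] = M·0.37123.
So M = 2.042 / 0.37123 = 5.5006 kg.

5.50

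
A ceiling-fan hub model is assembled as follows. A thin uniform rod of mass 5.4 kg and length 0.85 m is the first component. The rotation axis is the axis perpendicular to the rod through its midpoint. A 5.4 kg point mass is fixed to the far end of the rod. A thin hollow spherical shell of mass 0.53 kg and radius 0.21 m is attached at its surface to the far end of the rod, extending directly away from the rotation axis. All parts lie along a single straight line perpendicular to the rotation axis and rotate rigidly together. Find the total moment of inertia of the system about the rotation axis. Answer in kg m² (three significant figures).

1.53

Thin rod: I_cm = (1/12)ML² = (1/12)(5.4)(0.85)² = 0.32512 kg m²; axis through the centre, so I = 0.32512 kg m².
Point mass: I_cm = 0; centre at d = 0.425 m, so the parallel axis theorem gives I = 0 + (5.4)(0.425)² = 0.97537 kg m².
Spherical shell: I_cm = (2/3)MR² = (2/3)(0.53)(0.21)² = 0.015582 kg m²; centre at d = 0.425 + 0.21 = 0.635 m, so the parallel axis theorem gives I = 0.015582 + (0.53)(0.635)² = 0.22929 kg m².
Total I = 0.32512 + 0.97537 + 0.22929 = 1.5298 kg m².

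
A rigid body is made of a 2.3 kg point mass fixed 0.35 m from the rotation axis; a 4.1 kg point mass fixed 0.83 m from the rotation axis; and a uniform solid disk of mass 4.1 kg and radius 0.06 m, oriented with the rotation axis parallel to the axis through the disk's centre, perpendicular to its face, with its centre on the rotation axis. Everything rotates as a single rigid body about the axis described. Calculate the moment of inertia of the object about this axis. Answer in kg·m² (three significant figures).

3.11

Point mass: I_cm = 0; centre at d = 0.35 m, so the parallel axis theorem gives I = 0 + (2.3)(0.35)² = 0.28175 kg·m².
Point mass: I_cm = 0; centre at d = 0.83 m, so the parallel axis theorem gives I = 0 + (4.1)(0.83)² = 2.8245 kg·m².
Solid disk: I_cm = (1/2)MR² = (1/2)(4.1)(0.06)² = 0.00738 kg·m²; axis through the centre, so I = 0.00738 kg·m².
Total I = 0.28175 + 2.8245 + 0.00738 = 3.1136 kg·m².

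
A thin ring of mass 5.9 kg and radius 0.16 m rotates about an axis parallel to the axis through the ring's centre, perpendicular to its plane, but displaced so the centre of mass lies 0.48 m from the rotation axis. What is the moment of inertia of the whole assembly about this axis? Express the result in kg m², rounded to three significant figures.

I_cm = MR² = (5.9)(0.16)² = 0.15104 kg m²; centre at d = 0.48 m, so the parallel axis theorem gives I = 0.15104 + (5.9)(0.48)² = 1.5104 kg m².

1.51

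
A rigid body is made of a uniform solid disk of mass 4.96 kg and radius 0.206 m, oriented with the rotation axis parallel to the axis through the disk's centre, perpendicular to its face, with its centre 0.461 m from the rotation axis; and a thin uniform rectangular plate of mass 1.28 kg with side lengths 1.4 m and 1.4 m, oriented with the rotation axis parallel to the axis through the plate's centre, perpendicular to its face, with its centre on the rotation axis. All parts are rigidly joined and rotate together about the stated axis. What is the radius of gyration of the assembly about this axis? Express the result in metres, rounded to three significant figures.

0.503

Solid disk: I_cm = (1/2)MR² = (1/2)(4.96)(0.206)² = 0.10524 kg m²; centre at d = 0.461 m, so I = I_cm + Md² gives I = 0.10524 + (4.96)(0.461)² = 1.1593 kg m².
Rectangular plate: I_cm = (1/12)M(a²+b²) = (1/12)(1.28)[(1.4)² + (1.4)²] = 0.41813 kg m²; axis through the centre, so I = 0.41813 kg m².
Total I = 1.5775 kg m²; total mass M = 6.24 kg.
k = √(I/M) = √(1.5775/6.24) = 0.50279 m.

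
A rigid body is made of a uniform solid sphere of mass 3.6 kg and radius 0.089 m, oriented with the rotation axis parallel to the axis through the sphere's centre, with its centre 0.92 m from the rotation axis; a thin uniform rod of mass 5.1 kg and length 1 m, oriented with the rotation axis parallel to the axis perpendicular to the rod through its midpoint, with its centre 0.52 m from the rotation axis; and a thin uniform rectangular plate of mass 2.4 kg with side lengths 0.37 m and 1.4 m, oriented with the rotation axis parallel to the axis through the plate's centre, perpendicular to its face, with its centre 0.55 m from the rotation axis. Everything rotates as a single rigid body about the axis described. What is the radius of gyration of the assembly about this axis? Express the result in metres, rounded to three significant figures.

Solid sphere: I_cm = (2/5)MR² = (2/5)(3.6)(0.089)² = 0.011406 kg m^2; centre at d = 0.92 m, so I = I_cm + Md² gives I = 0.011406 + (3.6)(0.92)² = 3.0584 kg m^2.
Thin rod: I_cm = (1/12)ML² = (1/12)(5.1)(1)² = 0.425 kg m^2; centre at d = 0.52 m, so I = I_cm + Md² gives I = 0.425 + (5.1)(0.52)² = 1.804 kg m^2.
Rectangular plate: I_cm = (1/12)M(a²+b²) = (1/12)(2.4)[(0.37)² + (1.4)²] = 0.41938 kg m^2; centre at d = 0.55 m, so I = I_cm + Md² gives I = 0.41938 + (2.4)(0.55)² = 1.1454 kg m^2.
Total I = 6.0079 kg m^2; total mass M = 11.1 kg.
k = √(I/M) = √(6.0079/11.1) = 0.7357 m.

0.736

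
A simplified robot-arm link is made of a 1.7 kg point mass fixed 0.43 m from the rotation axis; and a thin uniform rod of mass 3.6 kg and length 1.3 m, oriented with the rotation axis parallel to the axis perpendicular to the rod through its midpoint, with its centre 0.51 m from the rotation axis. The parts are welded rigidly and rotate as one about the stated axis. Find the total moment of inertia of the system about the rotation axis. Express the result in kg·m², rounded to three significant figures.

1.76

Point mass: I_cm = 0; centre at d = 0.43 m, so the parallel axis theorem gives I = 0 + (1.7)(0.43)² = 0.31433 kg·m².
Thin rod: I_cm = (1/12)ML² = (1/12)(3.6)(1.3)² = 0.507 kg·m²; centre at d = 0.51 m, so the parallel axis theorem gives I = 0.507 + (3.6)(0.51)² = 1.4434 kg·m².
Total I = 0.31433 + 1.4434 = 1.7577 kg·m².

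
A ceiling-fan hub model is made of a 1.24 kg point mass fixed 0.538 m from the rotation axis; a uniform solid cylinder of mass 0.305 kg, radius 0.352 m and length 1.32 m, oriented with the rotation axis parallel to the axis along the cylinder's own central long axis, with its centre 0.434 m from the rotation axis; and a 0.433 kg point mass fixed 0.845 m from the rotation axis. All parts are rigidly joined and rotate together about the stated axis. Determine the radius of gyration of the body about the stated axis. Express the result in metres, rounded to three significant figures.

0.613

Point mass: I_cm = 0; centre at d = 0.538 m, so I = I_cm + Md² gives I = 0 + (1.24)(0.538)² = 0.35891 kg m^2.
Solid cylinder: I_cm = (1/2)MR² = (1/2)(0.305)(0.352)² = 0.018895 kg m^2; centre at d = 0.434 m, so I = I_cm + Md² gives I = 0.018895 + (0.305)(0.434)² = 0.076344 kg m^2.
Point mass: I_cm = 0; centre at d = 0.845 m, so I = I_cm + Md² gives I = 0 + (0.433)(0.845)² = 0.30917 kg m^2.
Total I = 0.74443 kg m^2; total mass M = 1.978 kg.
k = √(I/M) = √(0.74443/1.978) = 0.61348 m.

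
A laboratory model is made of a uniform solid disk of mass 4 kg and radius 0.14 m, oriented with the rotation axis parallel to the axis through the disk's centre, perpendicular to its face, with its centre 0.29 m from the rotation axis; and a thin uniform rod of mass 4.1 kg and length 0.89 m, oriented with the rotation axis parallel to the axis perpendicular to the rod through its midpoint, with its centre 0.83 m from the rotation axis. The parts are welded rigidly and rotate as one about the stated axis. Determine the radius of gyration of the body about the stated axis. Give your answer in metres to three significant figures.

0.655

Solid disk: I_cm = (1/2)MR² = (1/2)(4)(0.14)² = 0.0392 kg·m²; centre at d = 0.29 m, so I = I_cm + Md² gives I = 0.0392 + (4)(0.29)² = 0.3756 kg·m².
Thin rod: I_cm = (1/12)ML² = (1/12)(4.1)(0.89)² = 0.27063 kg·m²; centre at d = 0.83 m, so I = I_cm + Md² gives I = 0.27063 + (4.1)(0.83)² = 3.0951 kg·m².
Total I = 3.4707 kg·m²; total mass M = 8.1 kg.
k = √(I/M) = √(3.4707/8.1) = 0.65459 m.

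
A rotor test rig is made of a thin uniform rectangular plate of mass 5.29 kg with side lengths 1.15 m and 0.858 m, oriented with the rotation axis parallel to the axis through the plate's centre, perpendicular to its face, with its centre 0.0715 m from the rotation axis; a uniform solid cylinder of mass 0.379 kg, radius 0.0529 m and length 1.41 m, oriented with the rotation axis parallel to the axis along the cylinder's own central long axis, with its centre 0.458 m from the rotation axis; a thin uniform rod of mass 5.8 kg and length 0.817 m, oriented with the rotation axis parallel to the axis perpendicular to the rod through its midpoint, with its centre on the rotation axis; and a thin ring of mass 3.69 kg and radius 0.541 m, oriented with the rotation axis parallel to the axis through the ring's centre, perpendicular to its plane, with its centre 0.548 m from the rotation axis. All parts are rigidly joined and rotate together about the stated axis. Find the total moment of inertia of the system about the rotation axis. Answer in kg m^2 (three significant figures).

Rectangular plate: I_cm = (1/12)M(a²+b²) = (1/12)(5.29)[(1.15)² + (0.858)²] = 0.90753 kg m^2; centre at d = 0.0715 m, so I = I_cm + Md² gives I = 0.90753 + (5.29)(0.0715)² = 0.93457 kg m^2.
Solid cylinder: I_cm = (1/2)MR² = (1/2)(0.379)(0.0529)² = 0.0005303 kg m^2; centre at d = 0.458 m, so I = I_cm + Md² gives I = 0.0005303 + (0.379)(0.458)² = 0.080031 kg m^2.
Thin rod: I_cm = (1/12)ML² = (1/12)(5.8)(0.817)² = 0.32262 kg m^2; axis through the centre, so I = 0.32262 kg m^2.
Thin ring: I_cm = MR² = (3.69)(0.541)² = 1.08 kg m^2; centre at d = 0.548 m, so I = I_cm + Md² gives I = 1.08 + (3.69)(0.548)² = 2.1881 kg m^2.
Total I = 0.93457 + 0.080031 + 0.32262 + 2.1881 = 3.5253 kg m^2.

3.53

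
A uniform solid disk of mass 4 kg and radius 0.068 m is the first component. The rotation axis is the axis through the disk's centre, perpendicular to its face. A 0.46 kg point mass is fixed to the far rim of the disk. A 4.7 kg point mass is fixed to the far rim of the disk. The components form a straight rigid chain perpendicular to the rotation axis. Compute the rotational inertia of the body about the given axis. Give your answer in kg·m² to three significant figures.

0.0331

Solid disk: I_cm = (1/2)MR² = (1/2)(4)(0.068)² = 0.009248 kg·m²; axis through the centre, so I = 0.009248 kg·m².
Point mass: I_cm = 0; centre at d = 0.068 m, so the parallel axis theorem gives I = 0 + (0.46)(0.068)² = 0.002127 kg·m².
Point mass: I_cm = 0; centre at d = 0.068 m, so the parallel axis theorem gives I = 0 + (4.7)(0.068)² = 0.021733 kg·m².
Total I = 0.009248 + 0.002127 + 0.021733 = 0.033108 kg·m².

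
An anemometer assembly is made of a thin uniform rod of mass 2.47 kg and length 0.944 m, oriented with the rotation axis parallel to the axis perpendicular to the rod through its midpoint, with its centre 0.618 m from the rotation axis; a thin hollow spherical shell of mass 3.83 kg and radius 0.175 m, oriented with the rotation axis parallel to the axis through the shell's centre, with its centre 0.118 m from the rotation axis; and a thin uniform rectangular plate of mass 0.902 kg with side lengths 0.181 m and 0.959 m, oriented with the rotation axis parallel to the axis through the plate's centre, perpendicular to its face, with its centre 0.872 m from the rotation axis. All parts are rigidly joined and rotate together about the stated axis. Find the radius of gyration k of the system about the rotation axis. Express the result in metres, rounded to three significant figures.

0.529

Thin rod: I_cm = (1/12)ML² = (1/12)(2.47)(0.944)² = 0.18343 kg·m²; centre at d = 0.618 m, so I = I_cm + Md² gives I = 0.18343 + (2.47)(0.618)² = 1.1268 kg·m².
Spherical shell: I_cm = (2/3)MR² = (2/3)(3.83)(0.175)² = 0.078196 kg·m²; centre at d = 0.118 m, so I = I_cm + Md² gives I = 0.078196 + (3.83)(0.118)² = 0.13152 kg·m².
Rectangular plate: I_cm = (1/12)M(a²+b²) = (1/12)(0.902)[(0.181)² + (0.959)²] = 0.071592 kg·m²; centre at d = 0.872 m, so I = I_cm + Md² gives I = 0.071592 + (0.902)(0.872)² = 0.75746 kg·m².
Total I = 2.0158 kg·m²; total mass M = 7.202 kg.
k = √(I/M) = √(2.0158/7.202) = 0.52905 m.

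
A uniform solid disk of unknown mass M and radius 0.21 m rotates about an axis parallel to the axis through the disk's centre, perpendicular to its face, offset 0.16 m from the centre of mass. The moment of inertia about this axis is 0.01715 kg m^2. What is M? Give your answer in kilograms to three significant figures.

0.360

I = I_cm + Md² = (1/2)MR² + Md² = M·[0.5·(0.21)² + (0.16)²] = M·0.04765.
So M = 0.01715 / 0.04765 = 0.35992 kg.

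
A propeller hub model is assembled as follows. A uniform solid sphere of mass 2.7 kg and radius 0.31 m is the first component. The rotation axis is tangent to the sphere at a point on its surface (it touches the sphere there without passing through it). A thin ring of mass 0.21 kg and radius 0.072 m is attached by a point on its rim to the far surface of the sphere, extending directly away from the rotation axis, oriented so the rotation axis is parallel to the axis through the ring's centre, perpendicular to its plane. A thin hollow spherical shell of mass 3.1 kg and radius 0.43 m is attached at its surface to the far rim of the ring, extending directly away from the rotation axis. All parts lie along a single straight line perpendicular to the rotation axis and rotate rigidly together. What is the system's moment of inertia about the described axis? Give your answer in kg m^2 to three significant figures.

Solid sphere: I_cm = (2/5)MR² = (2/5)(2.7)(0.31)² = 0.10379 kg m^2; centre at d = 0.31 m, so I = I_cm + Md² gives I = 0.10379 + (2.7)(0.31)² = 0.36326 kg m^2.
Thin ring: I_cm = MR² = (0.21)(0.072)² = 0.0010886 kg m^2; centre at d = 0.31 + 0.31 + 0.072 = 0.692 m, so I = I_cm + Md² gives I = 0.0010886 + (0.21)(0.692)² = 0.10165 kg m^2.
Spherical shell: I_cm = (2/3)MR² = (2/3)(3.1)(0.43)² = 0.38213 kg m^2; centre at d = 0.31 + 0.31 + 0.072 + 0.072 + 0.43 = 1.194 m, so I = I_cm + Md² gives I = 0.38213 + (3.1)(1.194)² = 4.8016 kg m^2.
Total I = 0.36326 + 0.10165 + 4.8016 = 5.2665 kg m^2.

5.27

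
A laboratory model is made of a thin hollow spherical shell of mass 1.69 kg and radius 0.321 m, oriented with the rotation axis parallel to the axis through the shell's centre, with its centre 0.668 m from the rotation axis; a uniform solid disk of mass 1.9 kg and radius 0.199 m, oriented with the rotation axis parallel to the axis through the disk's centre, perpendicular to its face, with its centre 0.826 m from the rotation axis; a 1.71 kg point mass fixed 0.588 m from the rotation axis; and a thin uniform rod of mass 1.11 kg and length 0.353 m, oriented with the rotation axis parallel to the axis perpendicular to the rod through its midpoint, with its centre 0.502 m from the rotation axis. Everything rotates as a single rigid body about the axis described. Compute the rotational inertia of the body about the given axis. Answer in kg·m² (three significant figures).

3.09

Spherical shell: I_cm = (2/3)MR² = (2/3)(1.69)(0.321)² = 0.11609 kg·m²; centre at d = 0.668 m, so I = I_cm + Md² gives I = 0.11609 + (1.69)(0.668)² = 0.87021 kg·m².
Solid disk: I_cm = (1/2)MR² = (1/2)(1.9)(0.199)² = 0.037621 kg·m²; centre at d = 0.826 m, so I = I_cm + Md² gives I = 0.037621 + (1.9)(0.826)² = 1.3339 kg·m².
Point mass: I_cm = 0; centre at d = 0.588 m, so I = I_cm + Md² gives I = 0 + (1.71)(0.588)² = 0.59122 kg·m².
Thin rod: I_cm = (1/12)ML² = (1/12)(1.11)(0.353)² = 0.011526 kg·m²; centre at d = 0.502 m, so I = I_cm + Md² gives I = 0.011526 + (1.11)(0.502)² = 0.29125 kg·m².
Total I = 0.87021 + 1.3339 + 0.59122 + 0.29125 = 3.0866 kg·m².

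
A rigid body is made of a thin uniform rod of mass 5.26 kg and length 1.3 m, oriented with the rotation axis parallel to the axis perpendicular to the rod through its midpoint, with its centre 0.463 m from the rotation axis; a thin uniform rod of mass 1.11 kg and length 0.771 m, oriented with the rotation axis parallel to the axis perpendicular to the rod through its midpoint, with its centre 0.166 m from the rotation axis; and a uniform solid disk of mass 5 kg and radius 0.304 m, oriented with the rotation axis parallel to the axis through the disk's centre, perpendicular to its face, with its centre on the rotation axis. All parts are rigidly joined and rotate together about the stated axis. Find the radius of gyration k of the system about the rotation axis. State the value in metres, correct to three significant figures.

0.438

Thin rod: I_cm = (1/12)ML² = (1/12)(5.26)(1.3)² = 0.74078 kg·m²; centre at d = 0.463 m, so the parallel axis theorem gives I = 0.74078 + (5.26)(0.463)² = 1.8684 kg·m².
Thin rod: I_cm = (1/12)ML² = (1/12)(1.11)(0.771)² = 0.054986 kg·m²; centre at d = 0.166 m, so the parallel axis theorem gives I = 0.054986 + (1.11)(0.166)² = 0.085573 kg·m².
Solid disk: I_cm = (1/2)MR² = (1/2)(5)(0.304)² = 0.23104 kg·m²; axis through the centre, so I = 0.23104 kg·m².
Total I = 2.185 kg·m²; total mass M = 11.37 kg.
k = √(I/M) = √(2.185/11.37) = 0.43837 m.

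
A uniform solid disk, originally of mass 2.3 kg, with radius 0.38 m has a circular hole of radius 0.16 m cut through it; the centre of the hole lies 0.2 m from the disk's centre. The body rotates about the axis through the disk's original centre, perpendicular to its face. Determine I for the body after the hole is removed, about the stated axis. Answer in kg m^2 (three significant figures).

0.145

Unpierced body about its centre: I₀ = (1/2)MR² = (1/2)(2.3)(0.38)² = 0.16606 kg m^2.
The removed disk has mass m = M·(r/R)² = (2.3)(0.16/0.38)² = 0.40776 kg (same uniform areal density).
Its moment of inertia about the rotation axis (parallel-axis theorem): I_hole = (1/2)mr² + md² = (1/2)(0.40776)(0.16)² + (0.40776)(0.2)² = 0.02153 kg m^2.
Treating the hole as negative mass, I = I₀ − I_hole = 0.16606 − 0.02153 = 0.14453 kg m^2.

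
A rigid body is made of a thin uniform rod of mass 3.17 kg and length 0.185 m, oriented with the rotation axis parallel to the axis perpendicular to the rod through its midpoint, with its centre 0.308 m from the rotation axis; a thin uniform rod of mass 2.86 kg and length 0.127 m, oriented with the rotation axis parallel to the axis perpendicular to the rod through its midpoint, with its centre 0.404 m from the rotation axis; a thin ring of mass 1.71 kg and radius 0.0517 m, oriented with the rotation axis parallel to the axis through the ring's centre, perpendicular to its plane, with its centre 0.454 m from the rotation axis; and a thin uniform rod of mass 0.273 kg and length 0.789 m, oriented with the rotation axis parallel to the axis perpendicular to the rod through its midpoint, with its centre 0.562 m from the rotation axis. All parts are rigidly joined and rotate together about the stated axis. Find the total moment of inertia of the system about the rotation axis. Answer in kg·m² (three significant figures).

Thin rod: I_cm = (1/12)ML² = (1/12)(3.17)(0.185)² = 0.0090411 kg·m²; centre at d = 0.308 m, so the parallel axis theorem gives I = 0.0090411 + (3.17)(0.308)² = 0.30976 kg·m².
Thin rod: I_cm = (1/12)ML² = (1/12)(2.86)(0.127)² = 0.0038441 kg·m²; centre at d = 0.404 m, so the parallel axis theorem gives I = 0.0038441 + (2.86)(0.404)² = 0.47064 kg·m².
Thin ring: I_cm = MR² = (1.71)(0.0517)² = 0.0045706 kg·m²; centre at d = 0.454 m, so the parallel axis theorem gives I = 0.0045706 + (1.71)(0.454)² = 0.35703 kg·m².
Thin rod: I_cm = (1/12)ML² = (1/12)(0.273)(0.789)² = 0.014162 kg·m²; centre at d = 0.562 m, so the parallel axis theorem gives I = 0.014162 + (0.273)(0.562)² = 0.10039 kg·m².
Total I = 0.30976 + 0.47064 + 0.35703 + 0.10039 = 1.2378 kg·m².

1.24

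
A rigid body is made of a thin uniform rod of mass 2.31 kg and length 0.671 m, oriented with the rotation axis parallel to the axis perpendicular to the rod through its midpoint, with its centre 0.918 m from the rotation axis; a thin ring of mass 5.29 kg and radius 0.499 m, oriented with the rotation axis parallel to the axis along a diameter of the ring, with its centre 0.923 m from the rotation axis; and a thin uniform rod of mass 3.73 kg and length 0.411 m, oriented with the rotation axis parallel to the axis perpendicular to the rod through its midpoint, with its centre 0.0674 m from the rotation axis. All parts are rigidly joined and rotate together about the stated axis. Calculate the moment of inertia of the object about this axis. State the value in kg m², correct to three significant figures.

7.27

Thin rod: I_cm = (1/12)ML² = (1/12)(2.31)(0.671)² = 0.086671 kg m²; centre at d = 0.918 m, so I = I_cm + Md² gives I = 0.086671 + (2.31)(0.918)² = 2.0334 kg m².
Thin ring: I_cm = (1/2)MR² = (1/2)(5.29)(0.499)² = 0.65861 kg m²; centre at d = 0.923 m, so I = I_cm + Md² gives I = 0.65861 + (5.29)(0.923)² = 5.1653 kg m².
Thin rod: I_cm = (1/12)ML² = (1/12)(3.73)(0.411)² = 0.052506 kg m²; centre at d = 0.0674 m, so I = I_cm + Md² gives I = 0.052506 + (3.73)(0.0674)² = 0.069451 kg m².
Total I = 2.0334 + 5.1653 + 0.069451 = 7.2681 kg m².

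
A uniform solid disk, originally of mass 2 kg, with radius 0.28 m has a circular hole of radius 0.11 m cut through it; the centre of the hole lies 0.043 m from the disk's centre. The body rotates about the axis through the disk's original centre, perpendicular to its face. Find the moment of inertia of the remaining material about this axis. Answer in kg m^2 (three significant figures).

Unpierced body about its centre: I₀ = (1/2)MR² = (1/2)(2)(0.28)² = 0.0784 kg m^2.
The removed disk has mass m = M·(r/R)² = (2)(0.11/0.28)² = 0.30867 kg (same uniform areal density).
Its moment of inertia about the rotation axis (parallel-axis theorem): I_hole = (1/2)mr² + md² = (1/2)(0.30867)(0.11)² + (0.30867)(0.043)² = 0.0024382 kg m^2.
Treating the hole as negative mass, I = I₀ − I_hole = 0.0784 − 0.0024382 = 0.075962 kg m^2.

0.0760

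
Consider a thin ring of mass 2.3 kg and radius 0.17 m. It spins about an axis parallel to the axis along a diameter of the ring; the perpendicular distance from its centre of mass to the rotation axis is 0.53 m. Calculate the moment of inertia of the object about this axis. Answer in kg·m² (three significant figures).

0.679

I_cm = (1/2)MR² = (1/2)(2.3)(0.17)² = 0.033235 kg·m²; centre at d = 0.53 m, so the parallel axis theorem gives I = 0.033235 + (2.3)(0.53)² = 0.67931 kg·m².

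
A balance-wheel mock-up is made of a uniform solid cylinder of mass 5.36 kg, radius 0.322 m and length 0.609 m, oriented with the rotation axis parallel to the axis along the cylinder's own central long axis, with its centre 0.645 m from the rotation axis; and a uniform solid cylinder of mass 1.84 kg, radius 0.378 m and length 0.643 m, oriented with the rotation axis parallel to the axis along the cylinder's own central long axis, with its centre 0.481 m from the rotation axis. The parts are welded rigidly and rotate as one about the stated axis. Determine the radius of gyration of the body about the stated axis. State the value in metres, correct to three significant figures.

0.652

Solid cylinder: I_cm = (1/2)MR² = (1/2)(5.36)(0.322)² = 0.27787 kg m^2; centre at d = 0.645 m, so the parallel axis theorem gives I = 0.27787 + (5.36)(0.645)² = 2.5078 kg m^2.
Solid cylinder: I_cm = (1/2)MR² = (1/2)(1.84)(0.378)² = 0.13145 kg m^2; centre at d = 0.481 m, so the parallel axis theorem gives I = 0.13145 + (1.84)(0.481)² = 0.55716 kg m^2.
Total I = 3.0649 kg m^2; total mass M = 7.2 kg.
k = √(I/M) = √(3.0649/7.2) = 0.65244 m.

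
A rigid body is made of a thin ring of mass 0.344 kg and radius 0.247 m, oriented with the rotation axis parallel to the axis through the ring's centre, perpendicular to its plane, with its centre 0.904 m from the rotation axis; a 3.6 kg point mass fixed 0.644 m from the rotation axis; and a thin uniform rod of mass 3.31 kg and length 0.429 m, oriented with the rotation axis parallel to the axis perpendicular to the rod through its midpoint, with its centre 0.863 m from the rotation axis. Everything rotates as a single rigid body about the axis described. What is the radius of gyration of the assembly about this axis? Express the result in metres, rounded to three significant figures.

0.771

Thin ring: I_cm = MR² = (0.344)(0.247)² = 0.020987 kg m^2; centre at d = 0.904 m, so I = I_cm + Md² gives I = 0.020987 + (0.344)(0.904)² = 0.30211 kg m^2.
Point mass: I_cm = 0; centre at d = 0.644 m, so I = I_cm + Md² gives I = 0 + (3.6)(0.644)² = 1.493 kg m^2.
Thin rod: I_cm = (1/12)ML² = (1/12)(3.31)(0.429)² = 0.050765 kg m^2; centre at d = 0.863 m, so I = I_cm + Md² gives I = 0.050765 + (3.31)(0.863)² = 2.516 kg m^2.
Total I = 4.3111 kg m^2; total mass M = 7.254 kg.
k = √(I/M) = √(4.3111/7.254) = 0.77091 m.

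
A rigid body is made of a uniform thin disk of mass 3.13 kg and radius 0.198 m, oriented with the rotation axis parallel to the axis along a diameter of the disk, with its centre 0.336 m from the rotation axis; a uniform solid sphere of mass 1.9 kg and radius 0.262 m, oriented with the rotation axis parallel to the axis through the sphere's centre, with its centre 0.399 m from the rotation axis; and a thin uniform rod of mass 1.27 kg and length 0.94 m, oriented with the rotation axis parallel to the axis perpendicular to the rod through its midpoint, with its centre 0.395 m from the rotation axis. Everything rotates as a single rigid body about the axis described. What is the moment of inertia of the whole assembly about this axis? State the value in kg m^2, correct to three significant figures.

Thin disk: I_cm = (1/4)MR² = (1/4)(3.13)(0.198)² = 0.030677 kg m^2; centre at d = 0.336 m, so the parallel axis theorem gives I = 0.030677 + (3.13)(0.336)² = 0.38404 kg m^2.
Solid sphere: I_cm = (2/5)MR² = (2/5)(1.9)(0.262)² = 0.052169 kg m^2; centre at d = 0.399 m, so the parallel axis theorem gives I = 0.052169 + (1.9)(0.399)² = 0.35465 kg m^2.
Thin rod: I_cm = (1/12)ML² = (1/12)(1.27)(0.94)² = 0.093514 kg m^2; centre at d = 0.395 m, so the parallel axis theorem gives I = 0.093514 + (1.27)(0.395)² = 0.29167 kg m^2.
Total I = 0.38404 + 0.35465 + 0.29167 = 1.0304 kg m^2.

1.03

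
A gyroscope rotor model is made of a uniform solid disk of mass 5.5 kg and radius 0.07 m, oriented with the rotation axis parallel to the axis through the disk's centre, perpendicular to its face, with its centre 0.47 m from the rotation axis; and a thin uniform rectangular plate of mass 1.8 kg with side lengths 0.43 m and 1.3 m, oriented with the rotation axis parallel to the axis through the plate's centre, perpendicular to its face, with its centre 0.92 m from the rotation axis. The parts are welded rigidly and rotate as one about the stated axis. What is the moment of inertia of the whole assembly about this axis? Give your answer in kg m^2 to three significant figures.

3.03

Solid disk: I_cm = (1/2)MR² = (1/2)(5.5)(0.07)² = 0.013475 kg m^2; centre at d = 0.47 m, so the parallel axis theorem gives I = 0.013475 + (5.5)(0.47)² = 1.2284 kg m^2.
Rectangular plate: I_cm = (1/12)M(a²+b²) = (1/12)(1.8)[(0.43)² + (1.3)²] = 0.28124 kg m^2; centre at d = 0.92 m, so the parallel axis theorem gives I = 0.28124 + (1.8)(0.92)² = 1.8048 kg m^2.
Total I = 1.2284 + 1.8048 = 3.0332 kg m^2.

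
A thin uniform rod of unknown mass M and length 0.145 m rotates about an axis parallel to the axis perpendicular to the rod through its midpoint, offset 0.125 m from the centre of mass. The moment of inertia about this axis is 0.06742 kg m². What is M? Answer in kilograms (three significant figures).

I = I_cm + Md² = (1/12)ML² + Md² = M·[0.0833333·(0.145)² + (0.125)²] = M·0.017377.
So M = 0.06742 / 0.017377 = 3.8798 kg.

3.88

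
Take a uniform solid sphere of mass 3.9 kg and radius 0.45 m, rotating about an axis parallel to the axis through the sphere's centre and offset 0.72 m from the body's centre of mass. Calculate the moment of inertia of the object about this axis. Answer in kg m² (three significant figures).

I_cm = (2/5)MR² = (2/5)(3.9)(0.45)² = 0.3159 kg m²; centre at d = 0.72 m, so the parallel axis theorem gives I = 0.3159 + (3.9)(0.72)² = 2.3377 kg m².

2.34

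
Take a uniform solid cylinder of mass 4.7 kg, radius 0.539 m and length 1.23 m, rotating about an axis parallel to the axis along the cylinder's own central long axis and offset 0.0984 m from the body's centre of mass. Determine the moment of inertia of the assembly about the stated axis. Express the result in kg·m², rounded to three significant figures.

0.728

I_cm = (1/2)MR² = (1/2)(4.7)(0.539)² = 0.68272 kg·m²; centre at d = 0.0984 m, so I = I_cm + Md² gives I = 0.68272 + (4.7)(0.0984)² = 0.72823 kg·m².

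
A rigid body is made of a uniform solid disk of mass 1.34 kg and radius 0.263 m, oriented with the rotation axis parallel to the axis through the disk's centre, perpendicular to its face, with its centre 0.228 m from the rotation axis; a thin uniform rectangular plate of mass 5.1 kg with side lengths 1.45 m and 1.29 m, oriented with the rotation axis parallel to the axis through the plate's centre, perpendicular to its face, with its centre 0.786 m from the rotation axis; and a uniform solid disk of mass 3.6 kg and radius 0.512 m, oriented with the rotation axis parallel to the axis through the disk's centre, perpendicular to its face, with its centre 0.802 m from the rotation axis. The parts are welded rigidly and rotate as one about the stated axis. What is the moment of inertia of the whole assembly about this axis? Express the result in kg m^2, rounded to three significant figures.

7.65

Solid disk: I_cm = (1/2)MR² = (1/2)(1.34)(0.263)² = 0.046343 kg m^2; centre at d = 0.228 m, so I = I_cm + Md² gives I = 0.046343 + (1.34)(0.228)² = 0.116 kg m^2.
Rectangular plate: I_cm = (1/12)M(a²+b²) = (1/12)(5.1)[(1.45)² + (1.29)²] = 1.6008 kg m^2; centre at d = 0.786 m, so I = I_cm + Md² gives I = 1.6008 + (5.1)(0.786)² = 4.7516 kg m^2.
Solid disk: I_cm = (1/2)MR² = (1/2)(3.6)(0.512)² = 0.47186 kg m^2; centre at d = 0.802 m, so I = I_cm + Md² gives I = 0.47186 + (3.6)(0.802)² = 2.7874 kg m^2.
Total I = 0.116 + 4.7516 + 2.7874 = 7.655 kg m^2.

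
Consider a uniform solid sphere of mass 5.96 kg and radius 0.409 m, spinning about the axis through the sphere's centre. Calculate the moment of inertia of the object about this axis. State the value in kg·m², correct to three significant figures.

I_cm = (2/5)MR² = (2/5)(5.96)(0.409)² = 0.3988 kg·m²; axis through the centre, so I = 0.3988 kg·m².

0.399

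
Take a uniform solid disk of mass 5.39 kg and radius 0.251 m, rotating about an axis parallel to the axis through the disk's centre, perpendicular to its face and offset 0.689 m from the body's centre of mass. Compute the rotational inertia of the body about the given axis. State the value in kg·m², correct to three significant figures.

2.73

I_cm = (1/2)MR² = (1/2)(5.39)(0.251)² = 0.16979 kg·m²; centre at d = 0.689 m, so I = I_cm + Md² gives I = 0.16979 + (5.39)(0.689)² = 2.7285 kg·m².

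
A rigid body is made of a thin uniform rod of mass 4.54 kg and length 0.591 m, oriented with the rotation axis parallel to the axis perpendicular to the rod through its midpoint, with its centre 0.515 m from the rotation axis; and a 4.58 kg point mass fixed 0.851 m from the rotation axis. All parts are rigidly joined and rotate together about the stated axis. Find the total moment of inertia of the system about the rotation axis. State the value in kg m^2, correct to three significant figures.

Thin rod: I_cm = (1/12)ML² = (1/12)(4.54)(0.591)² = 0.13214 kg m^2; centre at d = 0.515 m, so I = I_cm + Md² gives I = 0.13214 + (4.54)(0.515)² = 1.3363 kg m^2.
Point mass: I_cm = 0; centre at d = 0.851 m, so I = I_cm + Md² gives I = 0 + (4.58)(0.851)² = 3.3168 kg m^2.
Total I = 1.3363 + 3.3168 = 4.6531 kg m^2.

4.65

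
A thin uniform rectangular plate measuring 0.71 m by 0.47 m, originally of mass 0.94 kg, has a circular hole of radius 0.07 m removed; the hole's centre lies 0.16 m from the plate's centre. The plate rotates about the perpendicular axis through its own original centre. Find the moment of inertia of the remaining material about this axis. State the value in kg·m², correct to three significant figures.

Unpierced body about its centre: I₀ = (1/12)M(a²+b²) = (1/12)(0.94)[(0.71)² + (0.47)²] = 0.056792 kg·m².
The removed disk has mass m = M·πr²/(ab) = (0.94)·π(0.07)²/(0.71·0.47) = 0.043363 kg (same uniform areal density).
Its moment of inertia about the rotation axis (parallel-axis theorem): I_hole = (1/2)mr² + md² = (1/2)(0.043363)(0.07)² + (0.043363)(0.16)² = 0.0012163 kg·m².
Treating the hole as negative mass, I = I₀ − I_hole = 0.056792 − 0.0012163 = 0.055575 kg·m².

0.0556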